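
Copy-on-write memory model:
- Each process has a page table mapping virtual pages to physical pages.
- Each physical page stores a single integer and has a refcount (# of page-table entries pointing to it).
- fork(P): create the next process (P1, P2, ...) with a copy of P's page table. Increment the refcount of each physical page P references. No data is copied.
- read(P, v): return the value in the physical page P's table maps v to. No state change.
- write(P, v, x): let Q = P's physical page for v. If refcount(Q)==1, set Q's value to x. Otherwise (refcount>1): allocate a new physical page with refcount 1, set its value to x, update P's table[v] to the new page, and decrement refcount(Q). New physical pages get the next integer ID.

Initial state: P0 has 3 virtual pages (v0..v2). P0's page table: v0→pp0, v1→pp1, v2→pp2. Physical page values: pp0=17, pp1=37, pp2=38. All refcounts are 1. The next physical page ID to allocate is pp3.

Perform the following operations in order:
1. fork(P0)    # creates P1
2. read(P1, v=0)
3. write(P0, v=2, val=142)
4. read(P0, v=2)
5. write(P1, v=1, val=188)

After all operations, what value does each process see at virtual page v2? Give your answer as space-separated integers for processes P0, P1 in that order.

Answer: 142 38

Derivation:
Op 1: fork(P0) -> P1. 3 ppages; refcounts: pp0:2 pp1:2 pp2:2
Op 2: read(P1, v0) -> 17. No state change.
Op 3: write(P0, v2, 142). refcount(pp2)=2>1 -> COPY to pp3. 4 ppages; refcounts: pp0:2 pp1:2 pp2:1 pp3:1
Op 4: read(P0, v2) -> 142. No state change.
Op 5: write(P1, v1, 188). refcount(pp1)=2>1 -> COPY to pp4. 5 ppages; refcounts: pp0:2 pp1:1 pp2:1 pp3:1 pp4:1
P0: v2 -> pp3 = 142
P1: v2 -> pp2 = 38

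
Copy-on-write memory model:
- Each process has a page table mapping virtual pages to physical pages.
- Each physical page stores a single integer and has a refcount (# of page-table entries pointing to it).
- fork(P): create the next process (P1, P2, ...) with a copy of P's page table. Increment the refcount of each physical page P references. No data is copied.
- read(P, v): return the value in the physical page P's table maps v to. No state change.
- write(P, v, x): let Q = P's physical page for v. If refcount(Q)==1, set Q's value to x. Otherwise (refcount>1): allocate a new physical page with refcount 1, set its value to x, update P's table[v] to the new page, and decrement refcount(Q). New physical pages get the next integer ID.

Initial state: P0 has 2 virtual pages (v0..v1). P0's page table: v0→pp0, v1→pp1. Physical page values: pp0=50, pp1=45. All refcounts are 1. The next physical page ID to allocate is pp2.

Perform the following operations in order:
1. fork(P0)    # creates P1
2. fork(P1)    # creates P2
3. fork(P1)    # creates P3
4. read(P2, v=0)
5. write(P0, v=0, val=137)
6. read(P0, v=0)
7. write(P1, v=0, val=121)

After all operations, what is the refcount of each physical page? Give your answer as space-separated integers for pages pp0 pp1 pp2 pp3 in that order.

Answer: 2 4 1 1

Derivation:
Op 1: fork(P0) -> P1. 2 ppages; refcounts: pp0:2 pp1:2
Op 2: fork(P1) -> P2. 2 ppages; refcounts: pp0:3 pp1:3
Op 3: fork(P1) -> P3. 2 ppages; refcounts: pp0:4 pp1:4
Op 4: read(P2, v0) -> 50. No state change.
Op 5: write(P0, v0, 137). refcount(pp0)=4>1 -> COPY to pp2. 3 ppages; refcounts: pp0:3 pp1:4 pp2:1
Op 6: read(P0, v0) -> 137. No state change.
Op 7: write(P1, v0, 121). refcount(pp0)=3>1 -> COPY to pp3. 4 ppages; refcounts: pp0:2 pp1:4 pp2:1 pp3:1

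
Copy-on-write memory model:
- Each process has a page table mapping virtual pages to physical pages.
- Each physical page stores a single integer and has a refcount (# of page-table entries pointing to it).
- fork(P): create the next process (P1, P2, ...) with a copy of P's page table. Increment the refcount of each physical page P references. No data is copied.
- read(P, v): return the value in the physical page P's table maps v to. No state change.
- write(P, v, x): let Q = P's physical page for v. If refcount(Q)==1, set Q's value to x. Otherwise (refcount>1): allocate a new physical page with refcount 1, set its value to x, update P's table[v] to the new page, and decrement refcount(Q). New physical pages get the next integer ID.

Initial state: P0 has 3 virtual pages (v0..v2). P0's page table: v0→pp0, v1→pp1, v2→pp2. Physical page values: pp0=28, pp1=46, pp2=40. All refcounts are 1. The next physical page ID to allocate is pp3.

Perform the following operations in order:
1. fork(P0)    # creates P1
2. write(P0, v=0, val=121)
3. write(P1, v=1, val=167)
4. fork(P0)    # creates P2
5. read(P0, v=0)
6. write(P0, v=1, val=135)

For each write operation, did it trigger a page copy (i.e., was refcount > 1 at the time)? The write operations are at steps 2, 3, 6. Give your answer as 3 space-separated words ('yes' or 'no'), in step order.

Op 1: fork(P0) -> P1. 3 ppages; refcounts: pp0:2 pp1:2 pp2:2
Op 2: write(P0, v0, 121). refcount(pp0)=2>1 -> COPY to pp3. 4 ppages; refcounts: pp0:1 pp1:2 pp2:2 pp3:1
Op 3: write(P1, v1, 167). refcount(pp1)=2>1 -> COPY to pp4. 5 ppages; refcounts: pp0:1 pp1:1 pp2:2 pp3:1 pp4:1
Op 4: fork(P0) -> P2. 5 ppages; refcounts: pp0:1 pp1:2 pp2:3 pp3:2 pp4:1
Op 5: read(P0, v0) -> 121. No state change.
Op 6: write(P0, v1, 135). refcount(pp1)=2>1 -> COPY to pp5. 6 ppages; refcounts: pp0:1 pp1:1 pp2:3 pp3:2 pp4:1 pp5:1

yes yes yes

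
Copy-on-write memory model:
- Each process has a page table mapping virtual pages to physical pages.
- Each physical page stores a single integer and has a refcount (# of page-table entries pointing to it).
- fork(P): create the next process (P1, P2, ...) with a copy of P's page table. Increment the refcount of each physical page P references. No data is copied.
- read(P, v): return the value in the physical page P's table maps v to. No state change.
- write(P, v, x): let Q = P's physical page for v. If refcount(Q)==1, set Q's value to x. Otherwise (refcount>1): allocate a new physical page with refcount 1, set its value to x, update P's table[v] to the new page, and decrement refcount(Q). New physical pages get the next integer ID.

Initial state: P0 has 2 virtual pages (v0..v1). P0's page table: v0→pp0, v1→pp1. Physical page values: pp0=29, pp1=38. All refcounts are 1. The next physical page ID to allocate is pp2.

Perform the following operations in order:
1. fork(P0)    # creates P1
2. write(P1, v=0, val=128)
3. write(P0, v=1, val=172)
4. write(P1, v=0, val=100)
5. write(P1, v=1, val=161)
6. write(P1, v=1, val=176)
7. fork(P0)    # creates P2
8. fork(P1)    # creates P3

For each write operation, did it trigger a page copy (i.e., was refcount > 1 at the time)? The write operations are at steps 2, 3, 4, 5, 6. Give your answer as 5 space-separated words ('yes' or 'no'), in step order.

Op 1: fork(P0) -> P1. 2 ppages; refcounts: pp0:2 pp1:2
Op 2: write(P1, v0, 128). refcount(pp0)=2>1 -> COPY to pp2. 3 ppages; refcounts: pp0:1 pp1:2 pp2:1
Op 3: write(P0, v1, 172). refcount(pp1)=2>1 -> COPY to pp3. 4 ppages; refcounts: pp0:1 pp1:1 pp2:1 pp3:1
Op 4: write(P1, v0, 100). refcount(pp2)=1 -> write in place. 4 ppages; refcounts: pp0:1 pp1:1 pp2:1 pp3:1
Op 5: write(P1, v1, 161). refcount(pp1)=1 -> write in place. 4 ppages; refcounts: pp0:1 pp1:1 pp2:1 pp3:1
Op 6: write(P1, v1, 176). refcount(pp1)=1 -> write in place. 4 ppages; refcounts: pp0:1 pp1:1 pp2:1 pp3:1
Op 7: fork(P0) -> P2. 4 ppages; refcounts: pp0:2 pp1:1 pp2:1 pp3:2
Op 8: fork(P1) -> P3. 4 ppages; refcounts: pp0:2 pp1:2 pp2:2 pp3:2

yes yes no no no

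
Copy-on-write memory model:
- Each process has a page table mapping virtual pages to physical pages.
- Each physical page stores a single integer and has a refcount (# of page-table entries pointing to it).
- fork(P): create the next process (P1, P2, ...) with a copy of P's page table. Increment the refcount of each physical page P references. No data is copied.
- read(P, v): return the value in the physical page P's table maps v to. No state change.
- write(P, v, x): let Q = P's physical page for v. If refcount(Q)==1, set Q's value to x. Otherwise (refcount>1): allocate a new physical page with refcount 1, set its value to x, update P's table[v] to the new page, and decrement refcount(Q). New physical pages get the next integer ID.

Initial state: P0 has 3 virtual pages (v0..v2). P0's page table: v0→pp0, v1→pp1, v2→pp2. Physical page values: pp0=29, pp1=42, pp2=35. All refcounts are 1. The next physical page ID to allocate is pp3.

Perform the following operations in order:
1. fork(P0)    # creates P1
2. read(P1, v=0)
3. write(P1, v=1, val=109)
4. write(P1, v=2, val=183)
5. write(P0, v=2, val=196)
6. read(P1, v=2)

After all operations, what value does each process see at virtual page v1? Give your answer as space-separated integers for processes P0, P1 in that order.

Op 1: fork(P0) -> P1. 3 ppages; refcounts: pp0:2 pp1:2 pp2:2
Op 2: read(P1, v0) -> 29. No state change.
Op 3: write(P1, v1, 109). refcount(pp1)=2>1 -> COPY to pp3. 4 ppages; refcounts: pp0:2 pp1:1 pp2:2 pp3:1
Op 4: write(P1, v2, 183). refcount(pp2)=2>1 -> COPY to pp4. 5 ppages; refcounts: pp0:2 pp1:1 pp2:1 pp3:1 pp4:1
Op 5: write(P0, v2, 196). refcount(pp2)=1 -> write in place. 5 ppages; refcounts: pp0:2 pp1:1 pp2:1 pp3:1 pp4:1
Op 6: read(P1, v2) -> 183. No state change.
P0: v1 -> pp1 = 42
P1: v1 -> pp3 = 109

Answer: 42 109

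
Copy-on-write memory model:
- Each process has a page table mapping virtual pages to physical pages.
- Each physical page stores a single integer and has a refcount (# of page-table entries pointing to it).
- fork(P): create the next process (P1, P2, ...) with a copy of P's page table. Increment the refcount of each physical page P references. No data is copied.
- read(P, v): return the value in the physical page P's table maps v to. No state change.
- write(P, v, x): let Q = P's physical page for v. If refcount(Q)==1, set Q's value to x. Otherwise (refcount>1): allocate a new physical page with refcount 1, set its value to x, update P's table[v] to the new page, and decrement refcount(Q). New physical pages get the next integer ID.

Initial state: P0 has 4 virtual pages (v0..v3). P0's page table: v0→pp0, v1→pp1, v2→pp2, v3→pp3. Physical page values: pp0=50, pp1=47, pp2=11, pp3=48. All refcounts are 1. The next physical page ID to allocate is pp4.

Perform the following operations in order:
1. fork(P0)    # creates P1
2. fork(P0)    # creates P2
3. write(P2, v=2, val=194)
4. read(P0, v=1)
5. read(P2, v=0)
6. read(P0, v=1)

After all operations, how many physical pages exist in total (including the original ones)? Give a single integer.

Answer: 5

Derivation:
Op 1: fork(P0) -> P1. 4 ppages; refcounts: pp0:2 pp1:2 pp2:2 pp3:2
Op 2: fork(P0) -> P2. 4 ppages; refcounts: pp0:3 pp1:3 pp2:3 pp3:3
Op 3: write(P2, v2, 194). refcount(pp2)=3>1 -> COPY to pp4. 5 ppages; refcounts: pp0:3 pp1:3 pp2:2 pp3:3 pp4:1
Op 4: read(P0, v1) -> 47. No state change.
Op 5: read(P2, v0) -> 50. No state change.
Op 6: read(P0, v1) -> 47. No state change.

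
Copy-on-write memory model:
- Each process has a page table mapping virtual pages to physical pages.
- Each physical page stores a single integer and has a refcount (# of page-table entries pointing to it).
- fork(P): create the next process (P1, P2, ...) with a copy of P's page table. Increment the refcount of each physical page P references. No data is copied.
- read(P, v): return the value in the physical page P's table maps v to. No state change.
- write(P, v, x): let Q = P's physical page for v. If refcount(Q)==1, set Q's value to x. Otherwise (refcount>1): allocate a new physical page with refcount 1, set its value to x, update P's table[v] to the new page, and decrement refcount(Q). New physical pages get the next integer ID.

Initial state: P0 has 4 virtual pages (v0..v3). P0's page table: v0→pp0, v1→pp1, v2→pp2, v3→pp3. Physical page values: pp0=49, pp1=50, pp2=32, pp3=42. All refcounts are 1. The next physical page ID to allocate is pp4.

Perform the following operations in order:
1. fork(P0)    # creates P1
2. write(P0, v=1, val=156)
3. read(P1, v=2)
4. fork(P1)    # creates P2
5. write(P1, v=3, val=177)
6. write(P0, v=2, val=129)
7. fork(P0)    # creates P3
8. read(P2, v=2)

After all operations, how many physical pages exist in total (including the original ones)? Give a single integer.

Answer: 7

Derivation:
Op 1: fork(P0) -> P1. 4 ppages; refcounts: pp0:2 pp1:2 pp2:2 pp3:2
Op 2: write(P0, v1, 156). refcount(pp1)=2>1 -> COPY to pp4. 5 ppages; refcounts: pp0:2 pp1:1 pp2:2 pp3:2 pp4:1
Op 3: read(P1, v2) -> 32. No state change.
Op 4: fork(P1) -> P2. 5 ppages; refcounts: pp0:3 pp1:2 pp2:3 pp3:3 pp4:1
Op 5: write(P1, v3, 177). refcount(pp3)=3>1 -> COPY to pp5. 6 ppages; refcounts: pp0:3 pp1:2 pp2:3 pp3:2 pp4:1 pp5:1
Op 6: write(P0, v2, 129). refcount(pp2)=3>1 -> COPY to pp6. 7 ppages; refcounts: pp0:3 pp1:2 pp2:2 pp3:2 pp4:1 pp5:1 pp6:1
Op 7: fork(P0) -> P3. 7 ppages; refcounts: pp0:4 pp1:2 pp2:2 pp3:3 pp4:2 pp5:1 pp6:2
Op 8: read(P2, v2) -> 32. No state change.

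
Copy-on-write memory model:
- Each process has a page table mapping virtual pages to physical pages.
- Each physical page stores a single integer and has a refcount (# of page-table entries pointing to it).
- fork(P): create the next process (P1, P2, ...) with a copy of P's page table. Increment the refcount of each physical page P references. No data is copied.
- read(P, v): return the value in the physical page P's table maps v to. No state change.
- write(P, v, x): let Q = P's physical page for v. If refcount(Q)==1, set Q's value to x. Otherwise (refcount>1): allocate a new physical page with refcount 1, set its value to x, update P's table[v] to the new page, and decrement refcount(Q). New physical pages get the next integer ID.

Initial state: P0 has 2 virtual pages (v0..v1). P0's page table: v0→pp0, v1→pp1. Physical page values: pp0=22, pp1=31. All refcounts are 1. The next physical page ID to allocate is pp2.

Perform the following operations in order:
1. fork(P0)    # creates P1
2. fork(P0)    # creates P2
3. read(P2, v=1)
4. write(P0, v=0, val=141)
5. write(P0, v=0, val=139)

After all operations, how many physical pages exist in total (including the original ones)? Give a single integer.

Answer: 3

Derivation:
Op 1: fork(P0) -> P1. 2 ppages; refcounts: pp0:2 pp1:2
Op 2: fork(P0) -> P2. 2 ppages; refcounts: pp0:3 pp1:3
Op 3: read(P2, v1) -> 31. No state change.
Op 4: write(P0, v0, 141). refcount(pp0)=3>1 -> COPY to pp2. 3 ppages; refcounts: pp0:2 pp1:3 pp2:1
Op 5: write(P0, v0, 139). refcount(pp2)=1 -> write in place. 3 ppages; refcounts: pp0:2 pp1:3 pp2:1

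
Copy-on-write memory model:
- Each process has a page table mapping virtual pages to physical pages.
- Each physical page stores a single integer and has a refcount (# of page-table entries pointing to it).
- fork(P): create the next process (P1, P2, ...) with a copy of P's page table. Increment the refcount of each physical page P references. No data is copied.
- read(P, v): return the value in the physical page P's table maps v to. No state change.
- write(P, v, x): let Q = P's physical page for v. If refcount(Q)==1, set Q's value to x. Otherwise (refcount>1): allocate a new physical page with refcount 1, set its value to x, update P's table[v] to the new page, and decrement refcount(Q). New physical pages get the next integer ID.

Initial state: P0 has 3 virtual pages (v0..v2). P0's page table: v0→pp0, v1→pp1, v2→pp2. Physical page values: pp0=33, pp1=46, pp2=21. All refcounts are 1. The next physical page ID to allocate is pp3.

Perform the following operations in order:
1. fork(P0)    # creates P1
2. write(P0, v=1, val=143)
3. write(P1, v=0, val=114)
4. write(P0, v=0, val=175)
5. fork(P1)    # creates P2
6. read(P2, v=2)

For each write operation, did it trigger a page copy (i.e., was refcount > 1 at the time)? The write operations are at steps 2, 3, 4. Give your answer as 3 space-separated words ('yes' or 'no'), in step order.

Op 1: fork(P0) -> P1. 3 ppages; refcounts: pp0:2 pp1:2 pp2:2
Op 2: write(P0, v1, 143). refcount(pp1)=2>1 -> COPY to pp3. 4 ppages; refcounts: pp0:2 pp1:1 pp2:2 pp3:1
Op 3: write(P1, v0, 114). refcount(pp0)=2>1 -> COPY to pp4. 5 ppages; refcounts: pp0:1 pp1:1 pp2:2 pp3:1 pp4:1
Op 4: write(P0, v0, 175). refcount(pp0)=1 -> write in place. 5 ppages; refcounts: pp0:1 pp1:1 pp2:2 pp3:1 pp4:1
Op 5: fork(P1) -> P2. 5 ppages; refcounts: pp0:1 pp1:2 pp2:3 pp3:1 pp4:2
Op 6: read(P2, v2) -> 21. No state change.

yes yes no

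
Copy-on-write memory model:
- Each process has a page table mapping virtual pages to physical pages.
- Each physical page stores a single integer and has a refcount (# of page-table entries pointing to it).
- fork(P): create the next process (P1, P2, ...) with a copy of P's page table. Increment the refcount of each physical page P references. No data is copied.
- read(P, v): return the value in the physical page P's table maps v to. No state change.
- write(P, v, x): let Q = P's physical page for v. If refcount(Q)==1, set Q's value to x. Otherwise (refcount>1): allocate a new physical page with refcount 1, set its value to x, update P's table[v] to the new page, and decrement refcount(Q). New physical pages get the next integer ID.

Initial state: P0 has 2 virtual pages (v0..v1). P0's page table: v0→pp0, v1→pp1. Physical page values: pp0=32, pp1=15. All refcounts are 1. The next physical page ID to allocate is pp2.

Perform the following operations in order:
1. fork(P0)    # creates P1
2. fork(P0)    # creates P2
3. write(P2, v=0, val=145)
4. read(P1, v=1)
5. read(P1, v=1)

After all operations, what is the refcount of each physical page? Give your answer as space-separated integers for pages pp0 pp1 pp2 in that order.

Op 1: fork(P0) -> P1. 2 ppages; refcounts: pp0:2 pp1:2
Op 2: fork(P0) -> P2. 2 ppages; refcounts: pp0:3 pp1:3
Op 3: write(P2, v0, 145). refcount(pp0)=3>1 -> COPY to pp2. 3 ppages; refcounts: pp0:2 pp1:3 pp2:1
Op 4: read(P1, v1) -> 15. No state change.
Op 5: read(P1, v1) -> 15. No state change.

Answer: 2 3 1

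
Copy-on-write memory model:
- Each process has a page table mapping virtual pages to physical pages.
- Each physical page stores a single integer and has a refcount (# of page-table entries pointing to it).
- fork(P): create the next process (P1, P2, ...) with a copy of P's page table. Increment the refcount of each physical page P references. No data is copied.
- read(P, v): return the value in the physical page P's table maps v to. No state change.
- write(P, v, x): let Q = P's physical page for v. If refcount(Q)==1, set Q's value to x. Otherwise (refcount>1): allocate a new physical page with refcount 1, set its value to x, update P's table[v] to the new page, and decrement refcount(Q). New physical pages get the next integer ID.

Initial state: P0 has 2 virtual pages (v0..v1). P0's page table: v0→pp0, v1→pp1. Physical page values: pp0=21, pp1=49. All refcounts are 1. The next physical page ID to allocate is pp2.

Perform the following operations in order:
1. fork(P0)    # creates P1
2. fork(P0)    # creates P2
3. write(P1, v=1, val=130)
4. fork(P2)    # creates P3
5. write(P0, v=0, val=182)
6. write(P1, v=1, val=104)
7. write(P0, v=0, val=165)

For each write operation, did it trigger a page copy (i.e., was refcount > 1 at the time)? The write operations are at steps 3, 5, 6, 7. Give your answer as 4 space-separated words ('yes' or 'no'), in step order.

Op 1: fork(P0) -> P1. 2 ppages; refcounts: pp0:2 pp1:2
Op 2: fork(P0) -> P2. 2 ppages; refcounts: pp0:3 pp1:3
Op 3: write(P1, v1, 130). refcount(pp1)=3>1 -> COPY to pp2. 3 ppages; refcounts: pp0:3 pp1:2 pp2:1
Op 4: fork(P2) -> P3. 3 ppages; refcounts: pp0:4 pp1:3 pp2:1
Op 5: write(P0, v0, 182). refcount(pp0)=4>1 -> COPY to pp3. 4 ppages; refcounts: pp0:3 pp1:3 pp2:1 pp3:1
Op 6: write(P1, v1, 104). refcount(pp2)=1 -> write in place. 4 ppages; refcounts: pp0:3 pp1:3 pp2:1 pp3:1
Op 7: write(P0, v0, 165). refcount(pp3)=1 -> write in place. 4 ppages; refcounts: pp0:3 pp1:3 pp2:1 pp3:1

yes yes no no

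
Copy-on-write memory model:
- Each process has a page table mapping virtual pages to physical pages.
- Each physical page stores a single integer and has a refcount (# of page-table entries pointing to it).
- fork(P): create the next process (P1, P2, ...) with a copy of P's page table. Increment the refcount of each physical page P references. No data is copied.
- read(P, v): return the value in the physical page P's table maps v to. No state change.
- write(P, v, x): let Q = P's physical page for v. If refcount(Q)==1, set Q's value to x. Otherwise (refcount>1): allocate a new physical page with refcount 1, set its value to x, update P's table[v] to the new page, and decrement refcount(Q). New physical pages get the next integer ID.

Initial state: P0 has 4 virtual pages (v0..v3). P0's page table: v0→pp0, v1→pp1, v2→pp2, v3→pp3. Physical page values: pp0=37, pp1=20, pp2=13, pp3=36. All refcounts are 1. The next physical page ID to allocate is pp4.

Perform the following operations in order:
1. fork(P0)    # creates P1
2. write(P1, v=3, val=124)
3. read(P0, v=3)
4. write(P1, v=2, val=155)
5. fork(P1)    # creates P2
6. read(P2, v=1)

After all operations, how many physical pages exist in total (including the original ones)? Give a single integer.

Answer: 6

Derivation:
Op 1: fork(P0) -> P1. 4 ppages; refcounts: pp0:2 pp1:2 pp2:2 pp3:2
Op 2: write(P1, v3, 124). refcount(pp3)=2>1 -> COPY to pp4. 5 ppages; refcounts: pp0:2 pp1:2 pp2:2 pp3:1 pp4:1
Op 3: read(P0, v3) -> 36. No state change.
Op 4: write(P1, v2, 155). refcount(pp2)=2>1 -> COPY to pp5. 6 ppages; refcounts: pp0:2 pp1:2 pp2:1 pp3:1 pp4:1 pp5:1
Op 5: fork(P1) -> P2. 6 ppages; refcounts: pp0:3 pp1:3 pp2:1 pp3:1 pp4:2 pp5:2
Op 6: read(P2, v1) -> 20. No state change.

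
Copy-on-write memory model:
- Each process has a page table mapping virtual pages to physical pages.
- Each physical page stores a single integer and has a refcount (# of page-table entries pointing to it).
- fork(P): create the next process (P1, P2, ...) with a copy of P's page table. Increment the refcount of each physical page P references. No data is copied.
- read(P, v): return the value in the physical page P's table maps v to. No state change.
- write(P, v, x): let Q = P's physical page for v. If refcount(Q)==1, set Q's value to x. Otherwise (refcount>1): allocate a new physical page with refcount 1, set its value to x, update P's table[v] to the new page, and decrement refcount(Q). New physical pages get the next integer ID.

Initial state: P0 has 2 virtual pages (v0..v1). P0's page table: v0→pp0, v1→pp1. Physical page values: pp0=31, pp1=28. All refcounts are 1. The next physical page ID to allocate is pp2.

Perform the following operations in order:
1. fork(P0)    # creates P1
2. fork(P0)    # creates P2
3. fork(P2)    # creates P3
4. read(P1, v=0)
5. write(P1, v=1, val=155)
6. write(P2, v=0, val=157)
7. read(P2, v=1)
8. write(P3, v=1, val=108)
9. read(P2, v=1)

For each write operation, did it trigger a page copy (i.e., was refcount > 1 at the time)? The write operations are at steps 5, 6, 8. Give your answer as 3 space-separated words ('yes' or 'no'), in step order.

Op 1: fork(P0) -> P1. 2 ppages; refcounts: pp0:2 pp1:2
Op 2: fork(P0) -> P2. 2 ppages; refcounts: pp0:3 pp1:3
Op 3: fork(P2) -> P3. 2 ppages; refcounts: pp0:4 pp1:4
Op 4: read(P1, v0) -> 31. No state change.
Op 5: write(P1, v1, 155). refcount(pp1)=4>1 -> COPY to pp2. 3 ppages; refcounts: pp0:4 pp1:3 pp2:1
Op 6: write(P2, v0, 157). refcount(pp0)=4>1 -> COPY to pp3. 4 ppages; refcounts: pp0:3 pp1:3 pp2:1 pp3:1
Op 7: read(P2, v1) -> 28. No state change.
Op 8: write(P3, v1, 108). refcount(pp1)=3>1 -> COPY to pp4. 5 ppages; refcounts: pp0:3 pp1:2 pp2:1 pp3:1 pp4:1
Op 9: read(P2, v1) -> 28. No state change.

yes yes yes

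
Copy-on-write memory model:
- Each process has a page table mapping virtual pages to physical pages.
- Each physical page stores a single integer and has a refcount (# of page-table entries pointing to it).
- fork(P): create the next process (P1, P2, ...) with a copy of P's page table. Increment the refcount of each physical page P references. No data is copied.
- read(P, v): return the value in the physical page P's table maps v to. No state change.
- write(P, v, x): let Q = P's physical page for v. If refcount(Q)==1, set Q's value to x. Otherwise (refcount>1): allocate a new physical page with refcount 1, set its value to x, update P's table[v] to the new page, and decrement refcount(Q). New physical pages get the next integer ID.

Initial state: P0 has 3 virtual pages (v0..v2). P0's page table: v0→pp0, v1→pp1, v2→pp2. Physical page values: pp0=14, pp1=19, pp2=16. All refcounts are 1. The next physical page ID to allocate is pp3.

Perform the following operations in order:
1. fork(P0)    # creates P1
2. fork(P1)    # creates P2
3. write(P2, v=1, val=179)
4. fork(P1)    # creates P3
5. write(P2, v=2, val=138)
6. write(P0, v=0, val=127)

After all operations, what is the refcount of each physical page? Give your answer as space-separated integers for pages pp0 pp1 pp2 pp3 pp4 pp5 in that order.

Op 1: fork(P0) -> P1. 3 ppages; refcounts: pp0:2 pp1:2 pp2:2
Op 2: fork(P1) -> P2. 3 ppages; refcounts: pp0:3 pp1:3 pp2:3
Op 3: write(P2, v1, 179). refcount(pp1)=3>1 -> COPY to pp3. 4 ppages; refcounts: pp0:3 pp1:2 pp2:3 pp3:1
Op 4: fork(P1) -> P3. 4 ppages; refcounts: pp0:4 pp1:3 pp2:4 pp3:1
Op 5: write(P2, v2, 138). refcount(pp2)=4>1 -> COPY to pp4. 5 ppages; refcounts: pp0:4 pp1:3 pp2:3 pp3:1 pp4:1
Op 6: write(P0, v0, 127). refcount(pp0)=4>1 -> COPY to pp5. 6 ppages; refcounts: pp0:3 pp1:3 pp2:3 pp3:1 pp4:1 pp5:1

Answer: 3 3 3 1 1 1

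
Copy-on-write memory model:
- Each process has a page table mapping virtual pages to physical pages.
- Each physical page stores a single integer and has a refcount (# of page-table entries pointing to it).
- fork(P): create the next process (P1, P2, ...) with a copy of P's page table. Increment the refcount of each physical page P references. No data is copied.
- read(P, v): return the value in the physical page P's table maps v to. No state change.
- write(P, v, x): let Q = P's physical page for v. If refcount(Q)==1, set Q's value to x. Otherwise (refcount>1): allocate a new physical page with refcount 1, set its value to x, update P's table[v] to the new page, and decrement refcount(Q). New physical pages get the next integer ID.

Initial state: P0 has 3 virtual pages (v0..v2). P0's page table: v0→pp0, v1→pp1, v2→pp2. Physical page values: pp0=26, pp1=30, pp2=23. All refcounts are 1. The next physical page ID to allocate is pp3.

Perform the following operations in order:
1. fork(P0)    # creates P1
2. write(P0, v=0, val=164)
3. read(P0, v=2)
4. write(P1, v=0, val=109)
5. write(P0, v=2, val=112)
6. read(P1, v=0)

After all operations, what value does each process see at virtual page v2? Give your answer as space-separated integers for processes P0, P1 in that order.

Op 1: fork(P0) -> P1. 3 ppages; refcounts: pp0:2 pp1:2 pp2:2
Op 2: write(P0, v0, 164). refcount(pp0)=2>1 -> COPY to pp3. 4 ppages; refcounts: pp0:1 pp1:2 pp2:2 pp3:1
Op 3: read(P0, v2) -> 23. No state change.
Op 4: write(P1, v0, 109). refcount(pp0)=1 -> write in place. 4 ppages; refcounts: pp0:1 pp1:2 pp2:2 pp3:1
Op 5: write(P0, v2, 112). refcount(pp2)=2>1 -> COPY to pp4. 5 ppages; refcounts: pp0:1 pp1:2 pp2:1 pp3:1 pp4:1
Op 6: read(P1, v0) -> 109. No state change.
P0: v2 -> pp4 = 112
P1: v2 -> pp2 = 23

Answer: 112 23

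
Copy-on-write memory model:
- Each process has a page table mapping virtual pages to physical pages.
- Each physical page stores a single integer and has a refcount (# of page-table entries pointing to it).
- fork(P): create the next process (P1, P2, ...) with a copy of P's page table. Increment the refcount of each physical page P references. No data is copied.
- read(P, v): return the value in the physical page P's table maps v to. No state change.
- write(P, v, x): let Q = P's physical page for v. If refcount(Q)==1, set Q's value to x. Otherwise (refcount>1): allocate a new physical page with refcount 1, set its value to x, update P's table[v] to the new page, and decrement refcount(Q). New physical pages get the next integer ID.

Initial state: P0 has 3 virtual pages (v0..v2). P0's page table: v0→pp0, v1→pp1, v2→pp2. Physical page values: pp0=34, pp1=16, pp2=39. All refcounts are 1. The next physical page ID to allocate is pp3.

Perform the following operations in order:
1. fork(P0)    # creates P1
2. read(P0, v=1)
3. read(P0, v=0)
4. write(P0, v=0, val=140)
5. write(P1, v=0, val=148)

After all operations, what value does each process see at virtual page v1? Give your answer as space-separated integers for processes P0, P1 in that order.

Answer: 16 16

Derivation:
Op 1: fork(P0) -> P1. 3 ppages; refcounts: pp0:2 pp1:2 pp2:2
Op 2: read(P0, v1) -> 16. No state change.
Op 3: read(P0, v0) -> 34. No state change.
Op 4: write(P0, v0, 140). refcount(pp0)=2>1 -> COPY to pp3. 4 ppages; refcounts: pp0:1 pp1:2 pp2:2 pp3:1
Op 5: write(P1, v0, 148). refcount(pp0)=1 -> write in place. 4 ppages; refcounts: pp0:1 pp1:2 pp2:2 pp3:1
P0: v1 -> pp1 = 16
P1: v1 -> pp1 = 16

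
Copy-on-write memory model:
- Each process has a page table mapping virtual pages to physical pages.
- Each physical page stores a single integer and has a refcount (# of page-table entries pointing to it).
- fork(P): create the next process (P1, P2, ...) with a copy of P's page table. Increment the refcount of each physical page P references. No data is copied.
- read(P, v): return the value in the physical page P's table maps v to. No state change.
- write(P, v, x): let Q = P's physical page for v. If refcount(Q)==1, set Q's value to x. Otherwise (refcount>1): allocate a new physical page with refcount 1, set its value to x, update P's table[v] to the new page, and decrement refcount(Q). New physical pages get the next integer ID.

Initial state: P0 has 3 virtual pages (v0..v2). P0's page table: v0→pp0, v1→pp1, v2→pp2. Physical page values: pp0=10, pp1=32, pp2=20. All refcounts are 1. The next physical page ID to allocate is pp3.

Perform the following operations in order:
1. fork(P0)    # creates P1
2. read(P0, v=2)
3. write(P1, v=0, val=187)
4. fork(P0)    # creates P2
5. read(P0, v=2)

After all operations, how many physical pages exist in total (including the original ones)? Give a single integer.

Op 1: fork(P0) -> P1. 3 ppages; refcounts: pp0:2 pp1:2 pp2:2
Op 2: read(P0, v2) -> 20. No state change.
Op 3: write(P1, v0, 187). refcount(pp0)=2>1 -> COPY to pp3. 4 ppages; refcounts: pp0:1 pp1:2 pp2:2 pp3:1
Op 4: fork(P0) -> P2. 4 ppages; refcounts: pp0:2 pp1:3 pp2:3 pp3:1
Op 5: read(P0, v2) -> 20. No state change.

Answer: 4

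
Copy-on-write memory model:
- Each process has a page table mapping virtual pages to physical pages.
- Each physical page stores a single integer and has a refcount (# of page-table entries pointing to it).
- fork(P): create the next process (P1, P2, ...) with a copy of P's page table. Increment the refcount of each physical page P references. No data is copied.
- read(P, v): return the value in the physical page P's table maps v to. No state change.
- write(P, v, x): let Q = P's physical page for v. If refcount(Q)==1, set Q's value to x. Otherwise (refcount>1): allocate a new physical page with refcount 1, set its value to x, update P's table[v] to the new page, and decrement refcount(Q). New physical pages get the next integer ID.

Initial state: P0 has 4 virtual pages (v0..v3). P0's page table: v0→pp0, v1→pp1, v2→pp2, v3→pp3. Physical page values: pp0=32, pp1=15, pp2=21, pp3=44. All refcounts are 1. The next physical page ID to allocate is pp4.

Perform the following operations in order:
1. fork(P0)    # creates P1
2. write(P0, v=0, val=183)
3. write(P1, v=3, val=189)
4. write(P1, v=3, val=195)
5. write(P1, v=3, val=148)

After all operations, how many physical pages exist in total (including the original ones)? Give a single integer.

Op 1: fork(P0) -> P1. 4 ppages; refcounts: pp0:2 pp1:2 pp2:2 pp3:2
Op 2: write(P0, v0, 183). refcount(pp0)=2>1 -> COPY to pp4. 5 ppages; refcounts: pp0:1 pp1:2 pp2:2 pp3:2 pp4:1
Op 3: write(P1, v3, 189). refcount(pp3)=2>1 -> COPY to pp5. 6 ppages; refcounts: pp0:1 pp1:2 pp2:2 pp3:1 pp4:1 pp5:1
Op 4: write(P1, v3, 195). refcount(pp5)=1 -> write in place. 6 ppages; refcounts: pp0:1 pp1:2 pp2:2 pp3:1 pp4:1 pp5:1
Op 5: write(P1, v3, 148). refcount(pp5)=1 -> write in place. 6 ppages; refcounts: pp0:1 pp1:2 pp2:2 pp3:1 pp4:1 pp5:1

Answer: 6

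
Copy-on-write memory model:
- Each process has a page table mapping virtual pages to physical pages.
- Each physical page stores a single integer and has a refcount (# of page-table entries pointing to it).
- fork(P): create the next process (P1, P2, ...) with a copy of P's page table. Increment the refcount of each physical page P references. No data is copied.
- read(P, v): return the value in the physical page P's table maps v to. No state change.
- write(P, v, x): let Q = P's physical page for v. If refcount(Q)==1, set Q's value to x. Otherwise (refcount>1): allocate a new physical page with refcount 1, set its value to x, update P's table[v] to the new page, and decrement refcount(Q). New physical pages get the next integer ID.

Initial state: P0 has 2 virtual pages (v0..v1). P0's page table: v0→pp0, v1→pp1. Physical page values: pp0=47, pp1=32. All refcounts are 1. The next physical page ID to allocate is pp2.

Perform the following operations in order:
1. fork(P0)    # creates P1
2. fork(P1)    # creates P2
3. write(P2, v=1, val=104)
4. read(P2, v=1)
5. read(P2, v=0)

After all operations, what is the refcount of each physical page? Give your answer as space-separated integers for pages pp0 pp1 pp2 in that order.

Op 1: fork(P0) -> P1. 2 ppages; refcounts: pp0:2 pp1:2
Op 2: fork(P1) -> P2. 2 ppages; refcounts: pp0:3 pp1:3
Op 3: write(P2, v1, 104). refcount(pp1)=3>1 -> COPY to pp2. 3 ppages; refcounts: pp0:3 pp1:2 pp2:1
Op 4: read(P2, v1) -> 104. No state change.
Op 5: read(P2, v0) -> 47. No state change.

Answer: 3 2 1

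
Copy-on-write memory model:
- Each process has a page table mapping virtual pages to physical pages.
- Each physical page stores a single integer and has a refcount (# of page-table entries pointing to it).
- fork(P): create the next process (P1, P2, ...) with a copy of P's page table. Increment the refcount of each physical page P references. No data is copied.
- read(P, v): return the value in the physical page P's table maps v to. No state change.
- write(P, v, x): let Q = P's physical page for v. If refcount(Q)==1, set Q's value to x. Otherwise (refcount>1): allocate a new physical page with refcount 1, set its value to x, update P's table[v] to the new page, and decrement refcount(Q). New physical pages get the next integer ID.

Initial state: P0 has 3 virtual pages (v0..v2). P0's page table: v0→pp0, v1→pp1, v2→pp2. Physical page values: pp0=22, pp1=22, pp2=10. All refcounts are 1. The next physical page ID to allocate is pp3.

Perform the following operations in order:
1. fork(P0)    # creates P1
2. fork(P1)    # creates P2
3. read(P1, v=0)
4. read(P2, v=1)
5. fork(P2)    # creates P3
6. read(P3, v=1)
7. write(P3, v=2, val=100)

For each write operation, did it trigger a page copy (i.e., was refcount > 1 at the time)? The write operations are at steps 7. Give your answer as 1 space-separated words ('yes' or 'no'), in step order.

Op 1: fork(P0) -> P1. 3 ppages; refcounts: pp0:2 pp1:2 pp2:2
Op 2: fork(P1) -> P2. 3 ppages; refcounts: pp0:3 pp1:3 pp2:3
Op 3: read(P1, v0) -> 22. No state change.
Op 4: read(P2, v1) -> 22. No state change.
Op 5: fork(P2) -> P3. 3 ppages; refcounts: pp0:4 pp1:4 pp2:4
Op 6: read(P3, v1) -> 22. No state change.
Op 7: write(P3, v2, 100). refcount(pp2)=4>1 -> COPY to pp3. 4 ppages; refcounts: pp0:4 pp1:4 pp2:3 pp3:1

yes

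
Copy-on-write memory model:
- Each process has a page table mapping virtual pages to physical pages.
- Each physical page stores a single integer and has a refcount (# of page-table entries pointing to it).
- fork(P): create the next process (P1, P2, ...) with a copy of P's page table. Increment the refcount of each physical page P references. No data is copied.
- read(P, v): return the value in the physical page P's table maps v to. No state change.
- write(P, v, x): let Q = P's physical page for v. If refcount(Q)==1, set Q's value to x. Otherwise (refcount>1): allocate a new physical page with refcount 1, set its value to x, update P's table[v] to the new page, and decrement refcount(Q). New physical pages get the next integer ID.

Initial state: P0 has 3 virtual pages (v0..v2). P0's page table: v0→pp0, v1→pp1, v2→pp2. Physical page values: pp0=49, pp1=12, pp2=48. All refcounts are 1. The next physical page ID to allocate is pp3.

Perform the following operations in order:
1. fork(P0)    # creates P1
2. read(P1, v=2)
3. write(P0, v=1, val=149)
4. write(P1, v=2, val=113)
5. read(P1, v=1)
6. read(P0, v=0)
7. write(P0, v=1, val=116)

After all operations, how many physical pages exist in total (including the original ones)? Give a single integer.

Answer: 5

Derivation:
Op 1: fork(P0) -> P1. 3 ppages; refcounts: pp0:2 pp1:2 pp2:2
Op 2: read(P1, v2) -> 48. No state change.
Op 3: write(P0, v1, 149). refcount(pp1)=2>1 -> COPY to pp3. 4 ppages; refcounts: pp0:2 pp1:1 pp2:2 pp3:1
Op 4: write(P1, v2, 113). refcount(pp2)=2>1 -> COPY to pp4. 5 ppages; refcounts: pp0:2 pp1:1 pp2:1 pp3:1 pp4:1
Op 5: read(P1, v1) -> 12. No state change.
Op 6: read(P0, v0) -> 49. No state change.
Op 7: write(P0, v1, 116). refcount(pp3)=1 -> write in place. 5 ppages; refcounts: pp0:2 pp1:1 pp2:1 pp3:1 pp4:1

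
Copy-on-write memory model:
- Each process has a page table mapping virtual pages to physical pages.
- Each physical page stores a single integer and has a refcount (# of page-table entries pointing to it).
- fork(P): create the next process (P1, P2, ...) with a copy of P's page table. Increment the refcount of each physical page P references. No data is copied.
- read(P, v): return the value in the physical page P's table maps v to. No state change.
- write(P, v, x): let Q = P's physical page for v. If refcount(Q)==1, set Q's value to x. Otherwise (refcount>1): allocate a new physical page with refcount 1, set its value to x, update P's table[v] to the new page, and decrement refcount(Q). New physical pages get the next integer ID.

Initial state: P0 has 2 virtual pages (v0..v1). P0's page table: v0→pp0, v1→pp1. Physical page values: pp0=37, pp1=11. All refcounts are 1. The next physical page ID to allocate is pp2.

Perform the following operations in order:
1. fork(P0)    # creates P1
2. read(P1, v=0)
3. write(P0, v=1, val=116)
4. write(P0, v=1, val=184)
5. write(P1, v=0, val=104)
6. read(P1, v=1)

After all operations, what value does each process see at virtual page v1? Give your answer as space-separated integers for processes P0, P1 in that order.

Op 1: fork(P0) -> P1. 2 ppages; refcounts: pp0:2 pp1:2
Op 2: read(P1, v0) -> 37. No state change.
Op 3: write(P0, v1, 116). refcount(pp1)=2>1 -> COPY to pp2. 3 ppages; refcounts: pp0:2 pp1:1 pp2:1
Op 4: write(P0, v1, 184). refcount(pp2)=1 -> write in place. 3 ppages; refcounts: pp0:2 pp1:1 pp2:1
Op 5: write(P1, v0, 104). refcount(pp0)=2>1 -> COPY to pp3. 4 ppages; refcounts: pp0:1 pp1:1 pp2:1 pp3:1
Op 6: read(P1, v1) -> 11. No state change.
P0: v1 -> pp2 = 184
P1: v1 -> pp1 = 11

Answer: 184 11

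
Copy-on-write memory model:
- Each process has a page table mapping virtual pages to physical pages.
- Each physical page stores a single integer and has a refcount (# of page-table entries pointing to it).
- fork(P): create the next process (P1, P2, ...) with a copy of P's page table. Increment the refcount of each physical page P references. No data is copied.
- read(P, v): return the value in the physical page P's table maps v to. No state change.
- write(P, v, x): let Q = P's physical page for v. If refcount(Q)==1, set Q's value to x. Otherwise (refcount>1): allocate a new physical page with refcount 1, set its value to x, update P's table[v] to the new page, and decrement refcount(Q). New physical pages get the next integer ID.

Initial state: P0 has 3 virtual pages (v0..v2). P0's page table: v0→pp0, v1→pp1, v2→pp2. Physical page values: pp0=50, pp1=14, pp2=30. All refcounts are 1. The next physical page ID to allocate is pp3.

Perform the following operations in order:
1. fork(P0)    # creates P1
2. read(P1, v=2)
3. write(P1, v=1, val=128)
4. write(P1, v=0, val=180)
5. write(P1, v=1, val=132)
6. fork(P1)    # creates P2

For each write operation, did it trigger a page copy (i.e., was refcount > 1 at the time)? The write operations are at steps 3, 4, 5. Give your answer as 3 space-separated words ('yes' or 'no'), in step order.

Op 1: fork(P0) -> P1. 3 ppages; refcounts: pp0:2 pp1:2 pp2:2
Op 2: read(P1, v2) -> 30. No state change.
Op 3: write(P1, v1, 128). refcount(pp1)=2>1 -> COPY to pp3. 4 ppages; refcounts: pp0:2 pp1:1 pp2:2 pp3:1
Op 4: write(P1, v0, 180). refcount(pp0)=2>1 -> COPY to pp4. 5 ppages; refcounts: pp0:1 pp1:1 pp2:2 pp3:1 pp4:1
Op 5: write(P1, v1, 132). refcount(pp3)=1 -> write in place. 5 ppages; refcounts: pp0:1 pp1:1 pp2:2 pp3:1 pp4:1
Op 6: fork(P1) -> P2. 5 ppages; refcounts: pp0:1 pp1:1 pp2:3 pp3:2 pp4:2

yes yes no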